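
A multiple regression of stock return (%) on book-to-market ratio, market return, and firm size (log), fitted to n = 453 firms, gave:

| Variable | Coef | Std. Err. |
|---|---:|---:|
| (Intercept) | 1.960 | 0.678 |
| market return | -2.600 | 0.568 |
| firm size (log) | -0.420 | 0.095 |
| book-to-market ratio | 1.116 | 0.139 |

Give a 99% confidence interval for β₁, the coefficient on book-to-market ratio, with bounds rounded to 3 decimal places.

(0.756, 1.476)

Read off: b = 1.116, SE = 0.139 for book-to-market ratio.
df = n − k − 1 = 453 − 3 − 1 = 449.
t* = t_{0.005, 449} = 2.586823.
Margin = t* × SE = 2.586823 × 0.139 = 0.35957.
CI: 1.116 ± 0.35957 → (0.756, 1.476).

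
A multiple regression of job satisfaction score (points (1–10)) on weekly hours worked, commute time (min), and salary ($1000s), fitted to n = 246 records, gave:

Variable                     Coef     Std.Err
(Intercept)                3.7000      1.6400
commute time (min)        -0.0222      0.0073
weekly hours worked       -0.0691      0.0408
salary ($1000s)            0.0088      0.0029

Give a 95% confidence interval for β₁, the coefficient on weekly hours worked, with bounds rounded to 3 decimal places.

(-0.149, 0.011)

Read off: b = -0.0691, SE = 0.0408 for weekly hours worked.
df = n − k − 1 = 246 − 3 − 1 = 242.
t* = t_{0.025, 242} = 1.969815.
Margin = t* × SE = 1.969815 × 0.0408 = 0.08037.
CI: -0.0691 ± 0.08037 → (-0.149, 0.011).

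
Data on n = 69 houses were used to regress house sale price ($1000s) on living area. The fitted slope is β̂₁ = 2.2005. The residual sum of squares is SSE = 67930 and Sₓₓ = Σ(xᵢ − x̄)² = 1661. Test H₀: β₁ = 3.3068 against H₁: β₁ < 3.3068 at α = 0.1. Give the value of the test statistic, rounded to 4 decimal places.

t = -1.4160

MSE = SSE/(n − 2) = 67930/67 = 1013.88.
SE(β̂₁) = √(MSE/Sₓₓ) = √(1013.88/1661) = 0.781283.
t = (2.2005 − 3.3068) / 0.781283 = -1.4160.
df = n − 2 = 67.
One-sided p ≈ 0.0807, which is < 0.1, so reject H₀.
There is evidence that the true slope on living area is below 3.3068 $1000s per unit.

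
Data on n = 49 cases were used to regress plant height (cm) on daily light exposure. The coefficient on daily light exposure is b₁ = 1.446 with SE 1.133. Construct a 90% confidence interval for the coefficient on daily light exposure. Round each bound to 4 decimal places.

df = n − 2 = 49 − 2 = 47.
t* = t_{0.05, 47} = 1.677927.
Margin = t* × SE = 1.677927 × 1.133 = 1.901091.
CI: 1.446 ± 1.901091 → (-0.4551, 3.3471).
With 90% confidence, each one-unit increase in daily light exposure is associated with a change of between -0.4551 and 3.3471 cm in plant height.

(-0.4551, 3.3471)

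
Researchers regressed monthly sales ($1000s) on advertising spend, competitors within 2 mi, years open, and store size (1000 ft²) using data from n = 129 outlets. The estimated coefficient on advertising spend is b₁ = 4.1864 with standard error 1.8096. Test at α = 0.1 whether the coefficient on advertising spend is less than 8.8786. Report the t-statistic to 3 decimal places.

H₀: β₁ = 8.8786 vs H₁: β₁ < 8.8786.
t = (b₁ − β₁⁰)/SE = (4.1864 − 8.8786) / 1.8096 = -2.593.
df = n − k − 1 = 129 − 4 − 1 = 124.
One-sided p ≈ 0.0053, which is < 0.1, so reject H₀.
There is evidence that the true slope on advertising spend is below 8.8786 $1000s per unit, holding the other predictors fixed.

t = -2.593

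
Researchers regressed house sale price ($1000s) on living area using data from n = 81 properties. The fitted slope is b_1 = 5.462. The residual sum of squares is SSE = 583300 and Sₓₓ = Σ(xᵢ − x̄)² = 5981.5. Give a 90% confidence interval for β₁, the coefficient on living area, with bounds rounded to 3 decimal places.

(3.613, 7.311)

MSE = SSE/(n − 2) = 583300/79 = 7383.54.
SE(b_1) = √(MSE/Sₓₓ) = √(7383.54/5981.5) = 1.11103.
df = n − 2 = 79.
t* = t_{0.05, 79} = 1.664371.
Margin = t* × SE = 1.664371 × 1.11103 = 1.84917.
CI: 5.462 ± 1.84917 → (3.613, 7.311).
With 90% confidence, each one-unit increase in living area is associated with a change of between 3.613 and 7.311 $1000s in house sale price.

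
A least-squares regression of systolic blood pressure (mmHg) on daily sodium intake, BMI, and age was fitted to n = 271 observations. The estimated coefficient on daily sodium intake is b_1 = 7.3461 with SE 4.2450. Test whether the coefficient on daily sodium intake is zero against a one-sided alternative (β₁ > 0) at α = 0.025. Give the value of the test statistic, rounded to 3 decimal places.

t = 1.731

H₀: β₁ = 0 vs H₁: β₁ > 0.
t = (b_1 − β₁⁰)/SE = 7.3461 / 4.2450 = 1.731.
df = n − k − 1 = 271 − 3 − 1 = 267.
One-sided p ≈ 0.0423, which is ≥ 0.025, so fail to reject H₀.
The data do not give significant evidence that the true slope on daily sodium intake is positive, holding the other predictors fixed.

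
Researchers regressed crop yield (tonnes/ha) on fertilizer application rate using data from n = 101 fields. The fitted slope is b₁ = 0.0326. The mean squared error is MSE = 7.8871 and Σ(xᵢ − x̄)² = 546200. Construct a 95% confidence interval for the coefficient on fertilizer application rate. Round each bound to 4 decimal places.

(0.0251, 0.0401)

SE(b₁) = √(MSE/Sₓₓ) = √(7.8871/546200) = 0.00379999.
df = n − 2 = 99.
t* = t_{0.025, 99} = 1.984217.
Margin = t* × SE = 1.984217 × 0.00379999 = 0.007540.
CI: 0.0326 ± 0.007540 → (0.0251, 0.0401).
With 95% confidence, each one-unit increase in fertilizer application rate is associated with a change of between 0.0251 and 0.0401 tonnes/ha in crop yield.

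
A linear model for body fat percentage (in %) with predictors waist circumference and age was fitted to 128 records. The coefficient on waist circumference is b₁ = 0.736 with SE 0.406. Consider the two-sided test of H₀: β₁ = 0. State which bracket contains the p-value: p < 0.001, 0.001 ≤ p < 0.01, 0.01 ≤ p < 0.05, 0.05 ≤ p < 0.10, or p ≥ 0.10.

t = 0.736 / 0.406 = 1.813.
df = n − k − 1 = 128 − 2 − 1 = 125.
Two-sided p = 2·P(T_{125} > |t|) ≈ 0.0723.
So 0.05 ≤ p < 0.10.

0.05 ≤ p < 0.10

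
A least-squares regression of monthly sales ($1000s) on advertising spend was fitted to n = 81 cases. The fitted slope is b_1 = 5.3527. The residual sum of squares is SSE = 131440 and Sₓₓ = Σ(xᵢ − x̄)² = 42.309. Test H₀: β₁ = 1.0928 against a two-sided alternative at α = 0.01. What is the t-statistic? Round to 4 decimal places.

MSE = SSE/(n − 2) = 131440/79 = 1663.8.
SE(b_1) = √(MSE/Sₓₓ) = √(1663.8/42.309) = 6.27096.
t = (5.3527 − 1.0928) / 6.27096 = 0.6793.
df = n − 2 = 79.
Two-sided p ≈ 0.4989, which is ≥ 0.01, so fail to reject H₀.
The data are consistent with a true slope of 1.0928 $1000s per unit of advertising spend.

t = 0.6793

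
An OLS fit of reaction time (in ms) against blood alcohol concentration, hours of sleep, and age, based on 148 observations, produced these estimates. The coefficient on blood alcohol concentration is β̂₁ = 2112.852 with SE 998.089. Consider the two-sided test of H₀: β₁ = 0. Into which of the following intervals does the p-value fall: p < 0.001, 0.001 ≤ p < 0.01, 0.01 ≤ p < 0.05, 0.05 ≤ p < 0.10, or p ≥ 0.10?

0.01 ≤ p < 0.05

t = 2112.852 / 998.089 = 2.117.
df = n − k − 1 = 148 − 3 − 1 = 144.
Two-sided p = 2·P(T_{144} > |t|) ≈ 0.0360.
So 0.01 ≤ p < 0.05.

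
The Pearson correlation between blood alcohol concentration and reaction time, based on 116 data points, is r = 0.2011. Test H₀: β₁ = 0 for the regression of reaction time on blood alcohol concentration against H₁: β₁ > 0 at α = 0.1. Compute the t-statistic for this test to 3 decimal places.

t = r·√(n − 2)/√(1 − r²) = 0.2011·√114/√0.959559 = 2.192.
df = n − 2 = 114.
One-sided p ≈ 0.0152, which is < 0.1, so reject H₀.
There is evidence of a linear association between blood alcohol concentration and reaction time.

t = 2.192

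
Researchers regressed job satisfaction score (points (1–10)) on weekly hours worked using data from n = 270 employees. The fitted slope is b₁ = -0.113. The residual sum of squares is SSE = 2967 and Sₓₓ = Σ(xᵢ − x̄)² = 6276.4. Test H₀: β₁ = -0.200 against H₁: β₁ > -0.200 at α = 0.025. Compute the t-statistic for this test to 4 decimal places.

t = 2.0715

MSE = SSE/(n − 2) = 2967/268 = 11.0709.
SE(b₁) = √(MSE/Sₓₓ) = √(11.0709/6276.4) = 0.0419987.
t = (-0.113 − (-0.200)) / 0.0419987 = 2.0715.
df = n − 2 = 268.
One-sided p ≈ 0.0196, which is < 0.025, so reject H₀.
There is evidence that the true slope on weekly hours worked exceeds -0.200 points (1–10) per unit.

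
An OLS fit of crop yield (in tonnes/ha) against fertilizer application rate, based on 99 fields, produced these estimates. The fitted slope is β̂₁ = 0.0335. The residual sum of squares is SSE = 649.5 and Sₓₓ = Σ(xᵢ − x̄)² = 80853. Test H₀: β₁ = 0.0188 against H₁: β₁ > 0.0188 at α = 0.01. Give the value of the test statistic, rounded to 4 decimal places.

MSE = SSE/(n − 2) = 649.5/97 = 6.69588.
SE(β̂₁) = √(MSE/Sₓₓ) = √(6.69588/80853) = 0.0091003.
t = (0.0335 − 0.0188) / 0.0091003 = 1.6153.
df = n − 2 = 97.
One-sided p ≈ 0.0547, which is ≥ 0.01, so fail to reject H₀.
The data do not give significant evidence that the true slope on fertilizer application rate exceeds 0.0188 tonnes/ha per unit.

t = 1.6153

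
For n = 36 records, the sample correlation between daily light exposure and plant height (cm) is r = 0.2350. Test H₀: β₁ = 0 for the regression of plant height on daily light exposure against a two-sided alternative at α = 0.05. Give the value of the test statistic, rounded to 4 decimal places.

t = 1.4098

t = r·√(n − 2)/√(1 − r²) = 0.2350·√34/√0.944775 = 1.4098.
df = n − 2 = 34.
Two-sided p ≈ 0.1677, which is ≥ 0.05, so fail to reject H₀.
The data do not give significant evidence of a linear association between daily light exposure and plant height.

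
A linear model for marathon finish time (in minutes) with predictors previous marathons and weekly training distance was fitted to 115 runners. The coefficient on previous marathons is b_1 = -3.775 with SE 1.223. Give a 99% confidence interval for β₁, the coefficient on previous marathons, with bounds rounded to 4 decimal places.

(-6.9798, -0.5702)

df = n − k − 1 = 115 − 2 − 1 = 112.
t* = t_{0.005, 112} = 2.62044.
Margin = t* × SE = 2.62044 × 1.223 = 3.204798.
CI: -3.775 ± 3.204798 → (-6.9798, -0.5702).
With 99% confidence, each one-unit increase in previous marathons is associated with a change of between -6.9798 and -0.5702 minutes in marathon finish time, holding the other predictors fixed.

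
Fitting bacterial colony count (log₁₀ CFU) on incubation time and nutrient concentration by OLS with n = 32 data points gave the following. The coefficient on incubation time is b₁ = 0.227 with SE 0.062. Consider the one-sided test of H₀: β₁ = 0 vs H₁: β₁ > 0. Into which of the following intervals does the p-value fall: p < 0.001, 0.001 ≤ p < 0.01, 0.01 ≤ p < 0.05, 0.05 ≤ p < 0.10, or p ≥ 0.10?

p < 0.001

t = 0.227 / 0.062 = 3.661.
df = n − k − 1 = 32 − 2 − 1 = 29.
One-sided p = P(T_{29} > t) ≈ 0.0005.
So p < 0.001.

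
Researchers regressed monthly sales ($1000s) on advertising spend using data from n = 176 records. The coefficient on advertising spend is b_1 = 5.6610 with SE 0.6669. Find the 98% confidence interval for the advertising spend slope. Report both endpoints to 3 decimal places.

(4.095, 7.227)

df = n − 2 = 176 − 2 = 174.
t* = t_{0.01, 174} = 2.34797.
Margin = t* × SE = 2.34797 × 0.6669 = 1.56586.
CI: 5.6610 ± 1.56586 → (4.095, 7.227).
With 98% confidence, each one-unit increase in advertising spend is associated with a change of between 4.095 and 7.227 $1000s in monthly sales.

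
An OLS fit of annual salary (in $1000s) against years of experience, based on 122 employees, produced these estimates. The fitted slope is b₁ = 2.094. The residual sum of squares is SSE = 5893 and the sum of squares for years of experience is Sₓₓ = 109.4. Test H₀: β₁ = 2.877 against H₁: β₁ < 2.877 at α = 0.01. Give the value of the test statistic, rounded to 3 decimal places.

t = -1.169

MSE = SSE/(n − 2) = 5893/120 = 49.1083.
SE(b₁) = √(MSE/Sₓₓ) = √(49.1083/109.4) = 0.669991.
t = (2.094 − 2.877) / 0.669991 = -1.169.
df = n − 2 = 120.
One-sided p ≈ 0.1224, which is ≥ 0.01, so fail to reject H₀.
The data do not give significant evidence that the true slope on years of experience is below 2.877 $1000s per unit.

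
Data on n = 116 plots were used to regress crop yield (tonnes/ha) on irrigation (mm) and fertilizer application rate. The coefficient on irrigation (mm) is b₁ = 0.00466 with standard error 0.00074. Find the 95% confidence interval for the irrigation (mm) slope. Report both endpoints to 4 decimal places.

df = n − k − 1 = 116 − 2 − 1 = 113.
t* = t_{0.025, 113} = 1.98118.
Margin = t* × SE = 1.98118 × 0.00074 = 0.001466.
CI: 0.00466 ± 0.001466 → (0.0032, 0.0061).
With 95% confidence, each one-unit increase in irrigation (mm) is associated with a change of between 0.0032 and 0.0061 tonnes/ha in crop yield, holding the other predictors fixed.

(0.0032, 0.0061)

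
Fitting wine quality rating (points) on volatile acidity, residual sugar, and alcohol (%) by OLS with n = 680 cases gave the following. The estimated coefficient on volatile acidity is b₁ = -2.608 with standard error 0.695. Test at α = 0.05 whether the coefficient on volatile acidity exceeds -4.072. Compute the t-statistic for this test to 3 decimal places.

H₀: β₁ = -4.072 vs H₁: β₁ > -4.072.
t = (b₁ − β₁⁰)/SE = (-2.608 − (-4.072)) / 0.695 = 2.106.
df = n − k − 1 = 680 − 3 − 1 = 676.
One-sided p ≈ 0.0178, which is < 0.05, so reject H₀.
There is evidence that the true slope on volatile acidity exceeds -4.072 points per unit, holding the other predictors fixed.

t = 2.106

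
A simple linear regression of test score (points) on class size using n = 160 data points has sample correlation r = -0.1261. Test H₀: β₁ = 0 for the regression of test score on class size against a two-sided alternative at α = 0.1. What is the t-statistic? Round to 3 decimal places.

t = r·√(n − 2)/√(1 − r²) = -0.1261·√158/√0.984099 = -1.598.
df = n − 2 = 158.
Two-sided p ≈ 0.1121, which is ≥ 0.1, so fail to reject H₀.
The data do not give significant evidence of a linear association between class size and test score.

t = -1.598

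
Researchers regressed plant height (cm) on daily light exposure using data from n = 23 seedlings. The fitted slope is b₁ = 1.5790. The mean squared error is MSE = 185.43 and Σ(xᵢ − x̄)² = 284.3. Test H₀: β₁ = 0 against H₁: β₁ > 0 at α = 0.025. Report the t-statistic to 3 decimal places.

SE(b₁) = √(MSE/Sₓₓ) = √(185.43/284.3) = 0.80761.
t = 1.5790 / 0.80761 = 1.955.
df = n − 2 = 21.
One-sided p ≈ 0.0320, which is ≥ 0.025, so fail to reject H₀.
The data do not give significant evidence that the true slope on daily light exposure is positive.

t = 1.955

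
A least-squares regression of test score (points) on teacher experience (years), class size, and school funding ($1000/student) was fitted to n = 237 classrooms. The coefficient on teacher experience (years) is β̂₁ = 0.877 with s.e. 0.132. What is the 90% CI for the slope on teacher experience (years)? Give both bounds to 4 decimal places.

df = n − k − 1 = 237 − 3 − 1 = 233.
t* = t_{0.05, 233} = 1.65142.
Margin = t* × SE = 1.65142 × 0.132 = 0.217987.
CI: 0.877 ± 0.217987 → (0.6590, 1.0950).
With 90% confidence, each one-unit increase in teacher experience (years) is associated with a change of between 0.6590 and 1.0950 points in test score, holding the other predictors fixed.

(0.6590, 1.0950)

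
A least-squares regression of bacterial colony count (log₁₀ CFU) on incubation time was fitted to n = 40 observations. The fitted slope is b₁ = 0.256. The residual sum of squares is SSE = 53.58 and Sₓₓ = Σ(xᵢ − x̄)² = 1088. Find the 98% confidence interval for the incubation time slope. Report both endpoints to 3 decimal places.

(0.169, 0.343)

MSE = SSE/(n − 2) = 53.58/38 = 1.41.
SE(b₁) = √(MSE/Sₓₓ) = √(1.41/1088) = 0.0359994.
df = n − 2 = 38.
t* = t_{0.01, 38} = 2.428568.
Margin = t* × SE = 2.428568 × 0.0359994 = 0.08743.
CI: 0.256 ± 0.08743 → (0.169, 0.343).
With 98% confidence, each one-unit increase in incubation time is associated with a change of between 0.169 and 0.343 log₁₀ CFU in bacterial colony count.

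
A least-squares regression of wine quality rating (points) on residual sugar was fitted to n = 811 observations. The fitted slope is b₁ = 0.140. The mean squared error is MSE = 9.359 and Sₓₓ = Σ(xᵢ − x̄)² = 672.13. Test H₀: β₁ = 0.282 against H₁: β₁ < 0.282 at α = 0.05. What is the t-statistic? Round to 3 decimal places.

t = -1.203

SE(b₁) = √(MSE/Sₓₓ) = √(9.359/672.13) = 0.118002.
t = (0.140 − 0.282) / 0.118002 = -1.203.
df = n − 2 = 809.
One-sided p ≈ 0.1146, which is ≥ 0.05, so fail to reject H₀.
The data do not give significant evidence that the true slope on residual sugar is below 0.282 points per unit.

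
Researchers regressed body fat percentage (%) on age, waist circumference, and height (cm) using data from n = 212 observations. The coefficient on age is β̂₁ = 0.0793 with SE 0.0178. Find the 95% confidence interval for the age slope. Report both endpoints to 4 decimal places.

(0.0442, 0.1144)

df = n − k − 1 = 212 − 3 − 1 = 208.
t* = t_{0.025, 208} = 1.971435.
Margin = t* × SE = 1.971435 × 0.0178 = 0.035092.
CI: 0.0793 ± 0.035092 → (0.0442, 0.1144).
With 95% confidence, each one-unit increase in age is associated with a change of between 0.0442 and 0.1144 % in body fat percentage, holding the other predictors fixed.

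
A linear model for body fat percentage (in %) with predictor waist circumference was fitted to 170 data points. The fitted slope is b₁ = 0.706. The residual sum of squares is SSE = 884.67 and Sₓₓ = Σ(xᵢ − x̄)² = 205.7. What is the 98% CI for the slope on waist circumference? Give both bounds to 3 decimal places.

MSE = SSE/(n − 2) = 884.67/168 = 5.26589.
SE(b₁) = √(MSE/Sₓₓ) = √(5.26589/205.7) = 0.16.
df = n − 2 = 168.
t* = t_{0.01, 168} = 2.348749.
Margin = t* × SE = 2.348749 × 0.16 = 0.37580.
CI: 0.706 ± 0.37580 → (0.330, 1.082).
With 98% confidence, each one-unit increase in waist circumference is associated with a change of between 0.330 and 1.082 % in body fat percentage.

(0.330, 1.082)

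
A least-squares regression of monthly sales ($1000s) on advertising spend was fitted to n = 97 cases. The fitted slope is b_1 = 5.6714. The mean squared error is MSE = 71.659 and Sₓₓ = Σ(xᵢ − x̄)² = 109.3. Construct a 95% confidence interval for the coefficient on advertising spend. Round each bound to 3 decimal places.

SE(b_1) = √(MSE/Sₓₓ) = √(71.659/109.3) = 0.809702.
df = n − 2 = 95.
t* = t_{0.025, 95} = 1.985251.
Margin = t* × SE = 1.985251 × 0.809702 = 1.60746.
CI: 5.6714 ± 1.60746 → (4.064, 7.279).
With 95% confidence, each one-unit increase in advertising spend is associated with a change of between 4.064 and 7.279 $1000s in monthly sales.

(4.064, 7.279)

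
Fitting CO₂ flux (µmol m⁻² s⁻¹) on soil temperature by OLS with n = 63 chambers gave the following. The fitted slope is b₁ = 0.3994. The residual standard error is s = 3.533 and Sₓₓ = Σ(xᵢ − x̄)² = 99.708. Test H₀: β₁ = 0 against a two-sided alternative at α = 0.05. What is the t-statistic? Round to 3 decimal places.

t = 1.129

SE(b₁) = s/√Sₓₓ = 3.533/√99.708 = 0.353817.
t = 0.3994 / 0.353817 = 1.129.
df = n − 2 = 61.
Two-sided p ≈ 0.2634, which is ≥ 0.05, so fail to reject H₀.
The data do not give significant evidence of an association between soil temperature and CO₂ flux.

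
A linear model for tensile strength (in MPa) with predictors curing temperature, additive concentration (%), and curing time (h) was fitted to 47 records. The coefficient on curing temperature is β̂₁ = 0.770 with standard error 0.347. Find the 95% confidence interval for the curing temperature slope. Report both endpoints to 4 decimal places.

df = n − k − 1 = 47 − 3 − 1 = 43.
t* = t_{0.025, 43} = 2.016692.
Margin = t* × SE = 2.016692 × 0.347 = 0.699792.
CI: 0.770 ± 0.699792 → (0.0702, 1.4698).
With 95% confidence, each one-unit increase in curing temperature is associated with a change of between 0.0702 and 1.4698 MPa in tensile strength, holding the other predictors fixed.

(0.0702, 1.4698)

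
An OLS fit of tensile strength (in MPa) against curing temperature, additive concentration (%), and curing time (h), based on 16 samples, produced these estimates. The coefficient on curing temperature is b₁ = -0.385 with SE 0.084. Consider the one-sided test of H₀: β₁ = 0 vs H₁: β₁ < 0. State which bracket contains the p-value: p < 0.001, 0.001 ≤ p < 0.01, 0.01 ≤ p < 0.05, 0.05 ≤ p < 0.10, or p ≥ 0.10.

p < 0.001

t = -0.385 / 0.084 = -4.583.
df = n − k − 1 = 16 − 3 − 1 = 12.
One-sided p = P(T_{12} < t) ≈ 0.0003.
So p < 0.001.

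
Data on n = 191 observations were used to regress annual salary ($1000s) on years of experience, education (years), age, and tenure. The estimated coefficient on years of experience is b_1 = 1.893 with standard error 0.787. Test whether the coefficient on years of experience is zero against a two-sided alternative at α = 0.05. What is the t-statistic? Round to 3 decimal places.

H₀: β₁ = 0 vs H₁: β₁ ≠ 0.
t = (b_1 − β₁⁰)/SE = 1.893 / 0.787 = 2.405.
df = n − k − 1 = 191 − 4 − 1 = 186.
Two-sided p ≈ 0.0171, which is < 0.05, so reject H₀.
There is evidence that years of experience is associated with annual salary, holding the other predictors fixed.

t = 2.405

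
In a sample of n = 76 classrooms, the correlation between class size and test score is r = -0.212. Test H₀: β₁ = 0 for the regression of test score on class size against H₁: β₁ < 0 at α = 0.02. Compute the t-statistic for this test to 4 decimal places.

t = -1.8661

t = r·√(n − 2)/√(1 − r²) = -0.212·√74/√0.955056 = -1.8661.
df = n − 2 = 74.
One-sided p ≈ 0.0330, which is ≥ 0.02, so fail to reject H₀.
The data do not give significant evidence of a linear association between class size and test score.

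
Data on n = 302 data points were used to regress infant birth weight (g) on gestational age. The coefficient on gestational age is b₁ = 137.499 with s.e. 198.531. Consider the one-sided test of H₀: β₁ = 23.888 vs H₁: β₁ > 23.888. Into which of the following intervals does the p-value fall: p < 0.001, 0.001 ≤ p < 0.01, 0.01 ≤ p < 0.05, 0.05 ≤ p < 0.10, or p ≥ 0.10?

t = (137.499 − 23.888) / 198.531 = 0.572.
df = n − 2 = 302 − 2 = 300.
One-sided p = P(T_{300} > t) ≈ 0.2838.
So p ≥ 0.10.

p ≥ 0.10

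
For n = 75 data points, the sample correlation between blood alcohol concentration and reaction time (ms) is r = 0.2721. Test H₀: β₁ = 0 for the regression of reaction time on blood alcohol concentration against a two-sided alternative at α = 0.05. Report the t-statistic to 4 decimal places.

t = 2.4160

t = r·√(n − 2)/√(1 − r²) = 0.2721·√73/√0.925962 = 2.4160.
df = n − 2 = 73.
Two-sided p ≈ 0.0182, which is < 0.05, so reject H₀.
There is evidence of a linear association between blood alcohol concentration and reaction time.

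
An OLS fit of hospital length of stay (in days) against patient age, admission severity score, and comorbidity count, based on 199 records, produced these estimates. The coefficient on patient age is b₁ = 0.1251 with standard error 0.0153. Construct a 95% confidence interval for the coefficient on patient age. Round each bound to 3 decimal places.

df = n − k − 1 = 199 − 3 − 1 = 195.
t* = t_{0.025, 195} = 1.972204.
Margin = t* × SE = 1.972204 × 0.0153 = 0.03017.
CI: 0.1251 ± 0.03017 → (0.095, 0.155).
With 95% confidence, each one-unit increase in patient age is associated with a change of between 0.095 and 0.155 days in hospital length of stay, holding the other predictors fixed.

(0.095, 0.155)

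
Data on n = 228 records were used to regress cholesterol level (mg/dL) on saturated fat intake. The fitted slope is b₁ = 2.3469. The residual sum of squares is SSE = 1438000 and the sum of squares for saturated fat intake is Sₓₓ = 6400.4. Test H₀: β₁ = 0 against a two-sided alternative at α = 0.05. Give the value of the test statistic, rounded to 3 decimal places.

MSE = SSE/(n − 2) = 1438000/226 = 6362.83.
SE(b₁) = √(MSE/Sₓₓ) = √(6362.83/6400.4) = 0.997061.
t = 2.3469 / 0.997061 = 2.354.
df = n − 2 = 226.
Two-sided p ≈ 0.0194, which is < 0.05, so reject H₀.
There is evidence that saturated fat intake is associated with cholesterol level.

t = 2.354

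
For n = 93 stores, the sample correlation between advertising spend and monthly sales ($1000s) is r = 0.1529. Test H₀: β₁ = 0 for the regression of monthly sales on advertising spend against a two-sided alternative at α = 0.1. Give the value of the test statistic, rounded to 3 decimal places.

t = 1.476

t = r·√(n − 2)/√(1 − r²) = 0.1529·√91/√0.976622 = 1.476.
df = n − 2 = 91.
Two-sided p ≈ 0.1434, which is ≥ 0.1, so fail to reject H₀.
The data do not give significant evidence of a linear association between advertising spend and monthly sales.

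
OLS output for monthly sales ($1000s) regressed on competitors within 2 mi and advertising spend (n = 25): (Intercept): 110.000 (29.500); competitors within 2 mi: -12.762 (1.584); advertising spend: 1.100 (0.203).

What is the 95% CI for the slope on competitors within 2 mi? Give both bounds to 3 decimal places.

(-16.047, -9.477)

Read off: b = -12.762, SE = 1.584 for competitors within 2 mi.
df = n − k − 1 = 25 − 2 − 1 = 22.
t* = t_{0.025, 22} = 2.073873.
Margin = t* × SE = 2.073873 × 1.584 = 3.28501.
CI: -12.762 ± 3.28501 → (-16.047, -9.477).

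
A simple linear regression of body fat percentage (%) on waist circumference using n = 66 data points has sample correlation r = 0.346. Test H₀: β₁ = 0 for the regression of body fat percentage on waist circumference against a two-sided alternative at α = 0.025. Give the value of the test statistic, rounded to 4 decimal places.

t = r·√(n − 2)/√(1 − r²) = 0.346·√64/√0.880284 = 2.9502.
df = n − 2 = 64.
Two-sided p ≈ 0.0044, which is < 0.025, so reject H₀.
There is evidence of a linear association between waist circumference and body fat percentage.

t = 2.9502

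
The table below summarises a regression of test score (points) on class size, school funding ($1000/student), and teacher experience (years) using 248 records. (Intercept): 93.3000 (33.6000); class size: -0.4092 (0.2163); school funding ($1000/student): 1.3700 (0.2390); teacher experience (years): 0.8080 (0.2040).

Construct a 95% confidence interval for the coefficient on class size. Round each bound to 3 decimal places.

Read off: b = -0.4092, SE = 0.2163 for class size.
df = n − k − 1 = 248 − 3 − 1 = 244.
t* = t_{0.025, 244} = 1.969734.
Margin = t* × SE = 1.969734 × 0.2163 = 0.42605.
CI: -0.4092 ± 0.42605 → (-0.835, 0.017).

(-0.835, 0.017)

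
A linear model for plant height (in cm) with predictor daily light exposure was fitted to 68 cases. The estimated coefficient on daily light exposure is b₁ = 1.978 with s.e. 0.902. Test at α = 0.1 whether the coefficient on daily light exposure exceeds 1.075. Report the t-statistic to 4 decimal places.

t = 1.0011

H₀: β₁ = 1.075 vs H₁: β₁ > 1.075.
t = (b₁ − β₁⁰)/SE = (1.978 − 1.075) / 0.902 = 1.0011.
df = n − 2 = 68 − 2 = 66.
One-sided p ≈ 0.1602, which is ≥ 0.1, so fail to reject H₀.
The data do not give significant evidence that the true slope on daily light exposure exceeds 1.075 cm per unit.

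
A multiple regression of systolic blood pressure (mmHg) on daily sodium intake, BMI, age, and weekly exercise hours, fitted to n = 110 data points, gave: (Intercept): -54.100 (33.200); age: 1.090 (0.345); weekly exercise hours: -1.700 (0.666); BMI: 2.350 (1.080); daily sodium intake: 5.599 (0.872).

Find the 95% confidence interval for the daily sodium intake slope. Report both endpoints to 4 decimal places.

(3.8700, 7.3280)

Read off: b = 5.599, SE = 0.872 for daily sodium intake.
df = n − k − 1 = 110 − 4 − 1 = 105.
t* = t_{0.025, 105} = 1.982815.
Margin = t* × SE = 1.982815 × 0.872 = 1.729015.
CI: 5.599 ± 1.729015 → (3.8700, 7.3280).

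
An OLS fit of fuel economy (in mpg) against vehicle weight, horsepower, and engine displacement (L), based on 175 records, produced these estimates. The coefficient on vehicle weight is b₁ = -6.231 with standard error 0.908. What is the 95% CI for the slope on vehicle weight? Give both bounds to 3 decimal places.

df = n − k − 1 = 175 − 3 − 1 = 171.
t* = t_{0.025, 171} = 1.973934.
Margin = t* × SE = 1.973934 × 0.908 = 1.79233.
CI: -6.231 ± 1.79233 → (-8.023, -4.439).
With 95% confidence, each one-unit increase in vehicle weight is associated with a change of between -8.023 and -4.439 mpg in fuel economy, holding the other predictors fixed.

(-8.023, -4.439)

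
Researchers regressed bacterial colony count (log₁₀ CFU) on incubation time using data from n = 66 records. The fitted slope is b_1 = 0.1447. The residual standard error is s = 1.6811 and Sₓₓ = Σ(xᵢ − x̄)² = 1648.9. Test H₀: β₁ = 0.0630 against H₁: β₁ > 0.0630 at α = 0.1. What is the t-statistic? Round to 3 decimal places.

SE(b_1) = s/√Sₓₓ = 1.6811/√1648.9 = 0.0413996.
t = (0.1447 − 0.0630) / 0.0413996 = 1.973.
df = n − 2 = 64.
One-sided p ≈ 0.0264, which is < 0.1, so reject H₀.
There is evidence that the true slope on incubation time exceeds 0.0630 log₁₀ CFU per unit.

t = 1.973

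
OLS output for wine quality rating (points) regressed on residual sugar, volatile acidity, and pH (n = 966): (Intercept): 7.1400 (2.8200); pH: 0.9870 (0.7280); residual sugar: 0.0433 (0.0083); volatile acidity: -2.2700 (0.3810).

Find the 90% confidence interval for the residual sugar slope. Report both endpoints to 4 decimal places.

(0.0296, 0.0570)

Read off: b = 0.0433, SE = 0.0083 for residual sugar.
df = n − k − 1 = 966 − 3 − 1 = 962.
t* = t_{0.05, 962} = 1.646439.
Margin = t* × SE = 1.646439 × 0.0083 = 0.013665.
CI: 0.0433 ± 0.013665 → (0.0296, 0.0570).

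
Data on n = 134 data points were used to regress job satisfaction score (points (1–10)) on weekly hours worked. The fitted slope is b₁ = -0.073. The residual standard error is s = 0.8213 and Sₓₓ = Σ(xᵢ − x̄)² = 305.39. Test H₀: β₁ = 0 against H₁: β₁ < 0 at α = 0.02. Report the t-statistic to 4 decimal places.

SE(b₁) = s/√Sₓₓ = 0.8213/√305.39 = 0.0469975.
t = -0.073 / 0.0469975 = -1.5533.
df = n − 2 = 132.
One-sided p ≈ 0.0614, which is ≥ 0.02, so fail to reject H₀.
The data do not give significant evidence that the true slope on weekly hours worked is negative.

t = -1.5533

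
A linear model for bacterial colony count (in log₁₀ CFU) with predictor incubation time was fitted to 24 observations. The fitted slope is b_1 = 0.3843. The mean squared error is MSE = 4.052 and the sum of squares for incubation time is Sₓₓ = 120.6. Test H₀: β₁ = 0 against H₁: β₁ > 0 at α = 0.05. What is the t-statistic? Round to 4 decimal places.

t = 2.0966

SE(b_1) = √(MSE/Sₓₓ) = √(4.052/120.6) = 0.183299.
t = 0.3843 / 0.183299 = 2.0966.
df = n − 2 = 22.
One-sided p ≈ 0.0239, which is < 0.05, so reject H₀.
There is evidence that the true slope on incubation time is positive.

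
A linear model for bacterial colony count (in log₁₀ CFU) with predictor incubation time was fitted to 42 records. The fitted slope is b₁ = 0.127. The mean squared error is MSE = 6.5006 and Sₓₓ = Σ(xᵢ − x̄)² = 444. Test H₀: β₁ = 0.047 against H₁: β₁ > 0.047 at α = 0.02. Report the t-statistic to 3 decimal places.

t = 0.661

SE(b₁) = √(MSE/Sₓₓ) = √(6.5006/444) = 0.121.
t = (0.127 − 0.047) / 0.121 = 0.661.
df = n − 2 = 40.
One-sided p ≈ 0.2562, which is ≥ 0.02, so fail to reject H₀.
The data do not give significant evidence that the true slope on incubation time exceeds 0.047 log₁₀ CFU per unit.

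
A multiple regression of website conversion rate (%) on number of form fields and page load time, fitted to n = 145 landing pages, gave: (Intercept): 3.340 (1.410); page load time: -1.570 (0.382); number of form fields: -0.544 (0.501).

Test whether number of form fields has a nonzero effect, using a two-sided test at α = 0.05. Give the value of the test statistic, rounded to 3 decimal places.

Read off: b = -0.544, SE = 0.501 for number of form fields.
H₀: β₁ = 0 vs H₁: β₁ ≠ 0.
t = -0.544 / 0.501 = -1.086.
df = n − k − 1 = 145 − 2 − 1 = 142.
Two-sided p ≈ 0.2794, which is ≥ 0.05, so fail to reject H₀.
The data do not give significant evidence of an association between number of form fields and website conversion rate, after adjusting for the other predictors.

t = -1.086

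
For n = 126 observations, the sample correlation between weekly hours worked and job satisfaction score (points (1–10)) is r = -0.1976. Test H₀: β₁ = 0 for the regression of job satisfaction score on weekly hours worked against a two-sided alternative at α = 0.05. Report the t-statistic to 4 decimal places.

t = r·√(n − 2)/√(1 − r²) = -0.1976·√124/√0.960954 = -2.2446.
df = n − 2 = 124.
Two-sided p ≈ 0.0266, which is < 0.05, so reject H₀.
There is evidence of a linear association between weekly hours worked and job satisfaction score.

t = -2.2446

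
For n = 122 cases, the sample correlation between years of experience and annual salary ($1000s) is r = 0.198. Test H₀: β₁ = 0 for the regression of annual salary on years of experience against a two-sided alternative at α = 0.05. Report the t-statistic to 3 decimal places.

t = r·√(n − 2)/√(1 − r²) = 0.198·√120/√0.960796 = 2.213.
df = n − 2 = 120.
Two-sided p ≈ 0.0288, which is < 0.05, so reject H₀.
There is evidence of a linear association between years of experience and annual salary.

t = 2.213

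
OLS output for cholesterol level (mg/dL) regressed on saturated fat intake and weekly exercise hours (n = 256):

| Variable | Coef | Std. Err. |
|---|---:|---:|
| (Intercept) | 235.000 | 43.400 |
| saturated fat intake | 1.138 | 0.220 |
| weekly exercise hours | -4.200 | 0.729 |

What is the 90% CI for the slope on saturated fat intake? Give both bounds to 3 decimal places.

Read off: b = 1.138, SE = 0.220 for saturated fat intake.
df = n − k − 1 = 256 − 2 − 1 = 253.
t* = t_{0.05, 253} = 1.650899.
Margin = t* × SE = 1.650899 × 0.220 = 0.36320.
CI: 1.138 ± 0.36320 → (0.775, 1.501).

(0.775, 1.501)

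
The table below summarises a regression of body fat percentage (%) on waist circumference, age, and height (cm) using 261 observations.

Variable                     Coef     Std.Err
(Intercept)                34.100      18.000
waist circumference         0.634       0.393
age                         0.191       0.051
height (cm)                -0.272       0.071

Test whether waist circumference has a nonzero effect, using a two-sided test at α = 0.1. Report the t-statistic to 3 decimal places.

t = 1.613

Read off: b = 0.634, SE = 0.393 for waist circumference.
H₀: β₁ = 0 vs H₁: β₁ ≠ 0.
t = 0.634 / 0.393 = 1.613.
df = n − k − 1 = 261 − 3 − 1 = 257.
Two-sided p ≈ 0.1079, which is ≥ 0.1, so fail to reject H₀.
The data do not give significant evidence of an association between waist circumference and body fat percentage, after adjusting for the other predictors.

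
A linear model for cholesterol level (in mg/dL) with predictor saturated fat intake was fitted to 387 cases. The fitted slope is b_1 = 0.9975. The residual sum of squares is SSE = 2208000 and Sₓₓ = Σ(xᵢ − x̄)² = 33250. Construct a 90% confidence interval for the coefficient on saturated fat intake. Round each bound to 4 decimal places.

(0.3127, 1.6823)

MSE = SSE/(n − 2) = 2208000/385 = 5735.06.
SE(b_1) = √(MSE/Sₓₓ) = √(5735.06/33250) = 0.415311.
df = n − 2 = 385.
t* = t_{0.05, 385} = 1.648821.
Margin = t* × SE = 1.648821 × 0.415311 = 0.684773.
CI: 0.9975 ± 0.684773 → (0.3127, 1.6823).
With 90% confidence, each one-unit increase in saturated fat intake is associated with a change of between 0.3127 and 1.6823 mg/dL in cholesterol level.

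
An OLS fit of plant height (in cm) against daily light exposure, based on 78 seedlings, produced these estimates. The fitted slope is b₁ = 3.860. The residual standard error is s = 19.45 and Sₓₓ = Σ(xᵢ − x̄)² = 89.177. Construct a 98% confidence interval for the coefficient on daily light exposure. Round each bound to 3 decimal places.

SE(b₁) = s/√Sₓₓ = 19.45/√89.177 = 2.05965.
df = n − 2 = 76.
t* = t_{0.01, 76} = 2.37642.
Margin = t* × SE = 2.37642 × 2.05965 = 4.89459.
CI: 3.860 ± 4.89459 → (-1.035, 8.755).
With 98% confidence, each one-unit increase in daily light exposure is associated with a change of between -1.035 and 8.755 cm in plant height.

(-1.035, 8.755)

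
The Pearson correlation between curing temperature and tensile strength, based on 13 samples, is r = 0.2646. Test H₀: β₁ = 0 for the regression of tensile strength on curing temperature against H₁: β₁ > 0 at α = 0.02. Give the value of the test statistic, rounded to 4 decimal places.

t = r·√(n − 2)/√(1 − r²) = 0.2646·√11/√0.929987 = 0.9100.
df = n − 2 = 11.
One-sided p ≈ 0.1912, which is ≥ 0.02, so fail to reject H₀.
The data do not give significant evidence of a linear association between curing temperature and tensile strength.

t = 0.9100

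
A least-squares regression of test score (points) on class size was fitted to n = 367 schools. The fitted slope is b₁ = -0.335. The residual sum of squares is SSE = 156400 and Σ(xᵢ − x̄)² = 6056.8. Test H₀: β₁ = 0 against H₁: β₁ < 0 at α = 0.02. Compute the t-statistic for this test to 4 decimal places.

MSE = SSE/(n − 2) = 156400/365 = 428.493.
SE(b₁) = √(MSE/Sₓₓ) = √(428.493/6056.8) = 0.265981.
t = -0.335 / 0.265981 = -1.2595.
df = n − 2 = 365.
One-sided p ≈ 0.1043, which is ≥ 0.02, so fail to reject H₀.
The data do not give significant evidence that the true slope on class size is negative.

t = -1.2595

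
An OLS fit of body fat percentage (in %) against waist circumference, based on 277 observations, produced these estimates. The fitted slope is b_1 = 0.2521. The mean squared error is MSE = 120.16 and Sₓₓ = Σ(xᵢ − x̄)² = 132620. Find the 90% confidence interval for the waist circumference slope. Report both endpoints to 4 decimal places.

(0.2024, 0.3018)

SE(b_1) = √(MSE/Sₓₓ) = √(120.16/132620) = 0.0301006.
df = n − 2 = 275.
t* = t_{0.05, 275} = 1.650413.
Margin = t* × SE = 1.650413 × 0.0301006 = 0.049678.
CI: 0.2521 ± 0.049678 → (0.2024, 0.3018).
With 90% confidence, each one-unit increase in waist circumference is associated with a change of between 0.2024 and 0.3018 % in body fat percentage.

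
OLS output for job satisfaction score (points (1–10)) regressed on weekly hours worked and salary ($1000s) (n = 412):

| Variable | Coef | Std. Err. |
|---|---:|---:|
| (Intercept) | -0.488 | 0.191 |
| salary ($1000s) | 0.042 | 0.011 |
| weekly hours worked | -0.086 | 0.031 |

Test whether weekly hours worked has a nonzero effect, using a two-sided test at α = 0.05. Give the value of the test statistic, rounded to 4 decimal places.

t = -2.7742

Read off: b = -0.086, SE = 0.031 for weekly hours worked.
H₀: β₁ = 0 vs H₁: β₁ ≠ 0.
t = -0.086 / 0.031 = -2.7742.
df = n − k − 1 = 412 − 2 − 1 = 409.
Two-sided p ≈ 0.0058, which is < 0.05, so reject H₀.
There is evidence that weekly hours worked is associated with job satisfaction score, holding the other predictors fixed.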